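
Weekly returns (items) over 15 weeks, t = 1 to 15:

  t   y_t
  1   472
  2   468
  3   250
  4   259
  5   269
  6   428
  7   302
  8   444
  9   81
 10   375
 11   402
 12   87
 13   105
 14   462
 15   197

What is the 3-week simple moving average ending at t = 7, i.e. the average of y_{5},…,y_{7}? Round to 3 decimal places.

Sum of periods 5–7: 269 + 428 + 302 = 999
Divide by 3: 999 / 3 = 333.000

333.000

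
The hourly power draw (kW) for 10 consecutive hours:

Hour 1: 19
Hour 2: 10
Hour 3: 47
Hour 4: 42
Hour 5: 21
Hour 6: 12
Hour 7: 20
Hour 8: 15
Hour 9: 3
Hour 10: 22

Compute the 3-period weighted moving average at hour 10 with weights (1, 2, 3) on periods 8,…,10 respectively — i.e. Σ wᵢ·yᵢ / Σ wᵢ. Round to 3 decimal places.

14.500

Weighted sum: 1·15 + 2·3 + 3·22 = 15 + 6 + 66 = 87
Weight total: 1 + 2 + 3 = 6
WMA = 87 / 6 = 14.500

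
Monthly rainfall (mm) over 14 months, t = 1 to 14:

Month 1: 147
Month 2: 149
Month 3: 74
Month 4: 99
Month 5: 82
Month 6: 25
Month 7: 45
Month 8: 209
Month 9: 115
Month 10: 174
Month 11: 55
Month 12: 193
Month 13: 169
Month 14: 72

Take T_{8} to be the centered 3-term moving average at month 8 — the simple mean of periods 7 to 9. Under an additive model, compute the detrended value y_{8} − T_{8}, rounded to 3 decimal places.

86.000

Trend T_8 = (45 + 209 + 115) / 3 = 369/3 = 123.00000
Detrended value: 209 − 123.00000 = 86.000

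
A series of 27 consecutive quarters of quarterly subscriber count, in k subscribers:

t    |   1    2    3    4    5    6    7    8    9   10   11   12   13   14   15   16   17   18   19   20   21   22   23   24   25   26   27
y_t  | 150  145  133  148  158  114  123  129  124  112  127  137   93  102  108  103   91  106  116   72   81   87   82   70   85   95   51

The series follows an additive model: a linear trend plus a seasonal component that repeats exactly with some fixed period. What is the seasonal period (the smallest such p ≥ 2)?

7

First differences y_{t+1} − y_t: -5, -12, 15, 10, -44, 9, 6, -5, -12, 15, 10, -44, 9, 6, -5, -12, …
The difference pattern repeats every 7 terms and not for any smaller step, so p = 7.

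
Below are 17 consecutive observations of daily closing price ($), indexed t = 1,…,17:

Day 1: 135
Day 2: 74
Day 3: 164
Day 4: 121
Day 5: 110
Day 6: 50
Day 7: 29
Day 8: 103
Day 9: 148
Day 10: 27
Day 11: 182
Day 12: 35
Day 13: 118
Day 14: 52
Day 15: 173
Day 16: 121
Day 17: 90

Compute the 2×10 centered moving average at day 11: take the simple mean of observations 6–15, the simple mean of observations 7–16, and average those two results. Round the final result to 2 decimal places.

Sum over 6–15: 50 + 29 + 103 + 148 + 27 + 182 + 35 + 118 + 52 + 173 = 917
Sum over 7–16: 29 + 103 + 148 + 27 + 182 + 35 + 118 + 52 + 173 + 121 = 988
CMA at t=11 = (917 + 988) / (2·10) = 1905 / 20 = 95.25

95.25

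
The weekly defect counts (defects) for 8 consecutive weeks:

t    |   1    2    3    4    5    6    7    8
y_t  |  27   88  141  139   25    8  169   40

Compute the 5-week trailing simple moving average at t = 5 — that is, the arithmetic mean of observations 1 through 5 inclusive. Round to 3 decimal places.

84.000

Sum of periods 1–5: 27 + 88 + 141 + 139 + 25 = 420
Divide by 5: 420 / 5 = 84.000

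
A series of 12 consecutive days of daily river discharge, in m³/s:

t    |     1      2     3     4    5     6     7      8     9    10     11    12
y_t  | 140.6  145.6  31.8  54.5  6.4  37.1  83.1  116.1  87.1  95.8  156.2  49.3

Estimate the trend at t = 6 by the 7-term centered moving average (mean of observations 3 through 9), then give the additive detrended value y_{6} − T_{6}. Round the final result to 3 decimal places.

-22.343

Trend T_6 = (31.8 + 54.5 + 6.4 + 37.1 + 83.1 + 116.1 + 87.1) / 7 = 416.1/7 = 59.44286
Detrended value: 37.1 − 59.44286 = -22.343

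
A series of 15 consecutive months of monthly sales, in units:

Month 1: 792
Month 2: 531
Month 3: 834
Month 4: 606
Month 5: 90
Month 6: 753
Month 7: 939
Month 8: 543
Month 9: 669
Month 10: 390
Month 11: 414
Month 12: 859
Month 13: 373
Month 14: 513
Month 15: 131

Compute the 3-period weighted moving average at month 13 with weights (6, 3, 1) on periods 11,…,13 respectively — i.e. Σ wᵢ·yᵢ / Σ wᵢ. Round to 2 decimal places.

543.40

Weighted sum: 6·414 + 3·859 + 1·373 = 2484 + 2577 + 373 = 5434
Weight total: 6 + 3 + 1 = 10
WMA = 5434 / 10 = 543.40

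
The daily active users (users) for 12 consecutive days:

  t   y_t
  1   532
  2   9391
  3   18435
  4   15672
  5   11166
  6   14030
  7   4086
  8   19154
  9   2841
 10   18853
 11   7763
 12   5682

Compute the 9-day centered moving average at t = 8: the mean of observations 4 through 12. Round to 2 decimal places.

11027.44

Sum of periods 4–12: 15672 + 11166 + 14030 + 4086 + 19154 + 2841 + 18853 + 7763 + 5682 = 99247
Divide by 9: 99247 / 9 = 11027.44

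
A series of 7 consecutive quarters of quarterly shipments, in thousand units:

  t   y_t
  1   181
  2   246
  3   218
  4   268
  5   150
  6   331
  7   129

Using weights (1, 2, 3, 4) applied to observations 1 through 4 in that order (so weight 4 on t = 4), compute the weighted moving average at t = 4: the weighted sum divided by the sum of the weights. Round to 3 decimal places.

239.900

Weighted sum: 1·181 + 2·246 + 3·218 + 4·268 = 181 + 492 + 654 + 1072 = 2399
Weight total: 1 + 2 + 3 + 4 = 10
WMA = 2399 / 10 = 239.900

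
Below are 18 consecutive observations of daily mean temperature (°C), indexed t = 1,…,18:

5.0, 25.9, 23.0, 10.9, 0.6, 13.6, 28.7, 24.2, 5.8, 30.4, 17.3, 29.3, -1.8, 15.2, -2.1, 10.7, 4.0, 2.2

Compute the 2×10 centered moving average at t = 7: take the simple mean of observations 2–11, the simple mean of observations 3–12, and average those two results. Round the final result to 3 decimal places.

Sum over 2–11: 25.9 + 23.0 + 10.9 + 0.6 + 13.6 + 28.7 + 24.2 + 5.8 + 30.4 + 17.3 = 180.4
Sum over 3–12: 23.0 + 10.9 + 0.6 + 13.6 + 28.7 + 24.2 + 5.8 + 30.4 + 17.3 + 29.3 = 183.8
CMA at t=7 = (180.4 + 183.8) / (2·10) = 364.2 / 20 = 18.210

18.210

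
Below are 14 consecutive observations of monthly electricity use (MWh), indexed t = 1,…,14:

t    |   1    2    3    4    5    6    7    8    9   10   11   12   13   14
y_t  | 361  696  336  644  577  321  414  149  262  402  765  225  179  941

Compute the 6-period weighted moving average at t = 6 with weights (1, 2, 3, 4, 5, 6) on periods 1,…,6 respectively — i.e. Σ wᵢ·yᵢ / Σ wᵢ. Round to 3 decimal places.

483.238

Weighted sum: 1·361 + 2·696 + 3·336 + 4·644 + 5·577 + 6·321 = 361 + 1392 + 1008 + 2576 + 2885 + 1926 = 10148
Weight total: 1 + 2 + 3 + 4 + 5 + 6 = 21
WMA = 10148 / 21 = 483.238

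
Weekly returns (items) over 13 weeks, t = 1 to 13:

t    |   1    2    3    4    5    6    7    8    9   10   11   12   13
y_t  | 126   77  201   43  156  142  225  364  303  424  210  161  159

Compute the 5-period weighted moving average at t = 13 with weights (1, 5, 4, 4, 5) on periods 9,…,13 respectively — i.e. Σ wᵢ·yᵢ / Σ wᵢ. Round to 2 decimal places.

247.47

Weighted sum: 1·303 + 5·424 + 4·210 + 4·161 + 5·159 = 303 + 2120 + 840 + 644 + 795 = 4702
Weight total: 1 + 5 + 4 + 4 + 5 = 19
WMA = 4702 / 19 = 247.47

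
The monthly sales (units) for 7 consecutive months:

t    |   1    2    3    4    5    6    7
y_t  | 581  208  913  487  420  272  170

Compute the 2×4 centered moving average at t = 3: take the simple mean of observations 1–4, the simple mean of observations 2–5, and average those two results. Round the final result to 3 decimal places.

527.125

Sum over 1–4: 581 + 208 + 913 + 487 = 2189
Sum over 2–5: 208 + 913 + 487 + 420 = 2028
CMA at t=3 = (2189 + 2028) / (2·4) = 4217 / 8 = 527.125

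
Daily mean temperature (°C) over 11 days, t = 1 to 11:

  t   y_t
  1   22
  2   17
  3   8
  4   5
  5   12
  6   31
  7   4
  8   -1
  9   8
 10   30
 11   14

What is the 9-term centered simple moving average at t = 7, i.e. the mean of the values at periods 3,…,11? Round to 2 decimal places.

12.33

Sum of periods 3–11: 8 + 5 + 12 + 31 + 4 + (-1) + 8 + 30 + 14 = 111
Divide by 9: 111 / 9 = 12.33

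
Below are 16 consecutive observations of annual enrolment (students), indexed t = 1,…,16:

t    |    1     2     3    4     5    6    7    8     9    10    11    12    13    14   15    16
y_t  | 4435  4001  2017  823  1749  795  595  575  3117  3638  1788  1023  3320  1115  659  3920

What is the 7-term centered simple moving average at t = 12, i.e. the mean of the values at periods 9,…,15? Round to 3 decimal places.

Sum of periods 9–15: 3117 + 3638 + 1788 + 1023 + 3320 + 1115 + 659 = 14660
Divide by 7: 14660 / 7 = 2094.286

2094.286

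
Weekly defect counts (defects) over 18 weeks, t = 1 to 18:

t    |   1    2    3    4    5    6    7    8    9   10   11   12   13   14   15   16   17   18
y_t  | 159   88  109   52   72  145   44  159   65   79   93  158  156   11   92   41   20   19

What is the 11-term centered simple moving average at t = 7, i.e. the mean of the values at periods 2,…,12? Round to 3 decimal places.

96.727

Sum of periods 2–12: 88 + 109 + 52 + 72 + 145 + 44 + 159 + 65 + 79 + 93 + 158 = 1064
Divide by 11: 1064 / 11 = 96.727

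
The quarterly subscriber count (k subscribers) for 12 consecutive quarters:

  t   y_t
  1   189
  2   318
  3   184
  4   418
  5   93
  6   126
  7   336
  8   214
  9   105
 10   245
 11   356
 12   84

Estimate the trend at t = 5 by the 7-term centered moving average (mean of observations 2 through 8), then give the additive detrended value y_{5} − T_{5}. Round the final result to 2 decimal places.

-148.29

Trend T_5 = (318 + 184 + 418 + 93 + 126 + 336 + 214) / 7 = 1689/7 = 241.2857
Detrended value: 93 − 241.2857 = -148.29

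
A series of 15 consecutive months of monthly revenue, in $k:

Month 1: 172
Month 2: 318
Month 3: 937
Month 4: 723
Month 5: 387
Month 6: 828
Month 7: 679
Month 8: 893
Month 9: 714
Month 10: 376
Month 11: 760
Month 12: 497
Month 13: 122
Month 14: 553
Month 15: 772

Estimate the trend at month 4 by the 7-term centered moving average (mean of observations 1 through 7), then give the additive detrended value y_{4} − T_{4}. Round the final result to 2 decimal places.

145.29

Trend T_4 = (172 + 318 + 937 + 723 + 387 + 828 + 679) / 7 = 4044/7 = 577.7143
Detrended value: 723 − 577.7143 = 145.29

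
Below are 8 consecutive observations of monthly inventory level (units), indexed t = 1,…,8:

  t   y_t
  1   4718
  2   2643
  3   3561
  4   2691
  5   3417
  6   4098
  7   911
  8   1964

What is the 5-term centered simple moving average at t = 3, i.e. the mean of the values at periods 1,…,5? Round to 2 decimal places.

Sum of periods 1–5: 4718 + 2643 + 3561 + 2691 + 3417 = 17030
Divide by 5: 17030 / 5 = 3406.00

3406.00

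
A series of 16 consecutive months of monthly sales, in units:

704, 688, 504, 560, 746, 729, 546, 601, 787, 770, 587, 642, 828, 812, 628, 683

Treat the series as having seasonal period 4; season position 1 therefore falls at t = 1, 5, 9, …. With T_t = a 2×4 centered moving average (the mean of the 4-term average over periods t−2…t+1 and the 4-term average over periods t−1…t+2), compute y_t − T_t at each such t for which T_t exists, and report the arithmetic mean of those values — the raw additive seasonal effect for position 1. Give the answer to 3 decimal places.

105.833

Season position 1 occurs at t = 5, 9, 13 (where T_t is defined).
t=5: T_5 = 640.00000; y_5 − T_5 = 746 − 640.00000 = 106.00000
t=9: T_9 = 681.12500; y_9 − T_9 = 787 − 681.12500 = 105.87500
t=13: T_13 = 722.37500; y_13 − T_13 = 828 − 722.37500 = 105.62500
Mean deviation: (106.00000 + 105.87500 + 105.62500) / 3 = 105.833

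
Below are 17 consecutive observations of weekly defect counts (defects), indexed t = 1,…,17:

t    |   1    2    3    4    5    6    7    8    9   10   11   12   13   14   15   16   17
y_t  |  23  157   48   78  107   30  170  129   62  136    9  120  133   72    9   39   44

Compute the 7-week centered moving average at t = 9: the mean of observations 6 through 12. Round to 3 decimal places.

93.714

Sum of periods 6–12: 30 + 170 + 129 + 62 + 136 + 9 + 120 = 656
Divide by 7: 656 / 7 = 93.714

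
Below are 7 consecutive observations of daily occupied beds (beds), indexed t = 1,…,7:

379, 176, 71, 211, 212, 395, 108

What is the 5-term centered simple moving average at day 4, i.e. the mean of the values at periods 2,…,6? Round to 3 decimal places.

213.000

Sum of periods 2–6: 176 + 71 + 211 + 212 + 395 = 1065
Divide by 5: 1065 / 5 = 213.000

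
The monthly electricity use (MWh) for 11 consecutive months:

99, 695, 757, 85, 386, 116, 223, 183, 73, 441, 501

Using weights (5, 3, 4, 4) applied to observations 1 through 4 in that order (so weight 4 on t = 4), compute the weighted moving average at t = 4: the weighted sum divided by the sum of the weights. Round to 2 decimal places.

Weighted sum: 5·99 + 3·695 + 4·757 + 4·85 = 495 + 2085 + 3028 + 340 = 5948
Weight total: 5 + 3 + 4 + 4 = 16
WMA = 5948 / 16 = 371.75

371.75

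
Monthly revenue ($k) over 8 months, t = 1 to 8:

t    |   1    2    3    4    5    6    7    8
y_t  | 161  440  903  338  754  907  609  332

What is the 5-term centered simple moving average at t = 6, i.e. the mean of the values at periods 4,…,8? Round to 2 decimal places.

Sum of periods 4–8: 338 + 754 + 907 + 609 + 332 = 2940
Divide by 5: 2940 / 5 = 588.00

588.00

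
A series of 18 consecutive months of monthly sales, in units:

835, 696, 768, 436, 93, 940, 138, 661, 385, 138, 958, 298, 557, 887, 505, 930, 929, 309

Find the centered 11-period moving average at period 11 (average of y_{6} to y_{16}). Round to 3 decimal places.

Sum of periods 6–16: 940 + 138 + 661 + 385 + 138 + 958 + 298 + 557 + 887 + 505 + 930 = 6397
Divide by 11: 6397 / 11 = 581.545

581.545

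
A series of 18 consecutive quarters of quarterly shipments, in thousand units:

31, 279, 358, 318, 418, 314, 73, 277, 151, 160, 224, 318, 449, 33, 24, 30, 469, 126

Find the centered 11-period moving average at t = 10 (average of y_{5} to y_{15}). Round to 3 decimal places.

Sum of periods 5–15: 418 + 314 + 73 + 277 + 151 + 160 + 224 + 318 + 449 + 33 + 24 = 2441
Divide by 11: 2441 / 11 = 221.909

221.909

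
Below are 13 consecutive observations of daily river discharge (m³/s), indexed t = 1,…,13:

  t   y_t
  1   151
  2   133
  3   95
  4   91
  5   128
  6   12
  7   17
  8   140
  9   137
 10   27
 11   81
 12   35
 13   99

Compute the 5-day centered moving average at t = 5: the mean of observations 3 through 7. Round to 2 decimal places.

Sum of periods 3–7: 95 + 91 + 128 + 12 + 17 = 343
Divide by 5: 343 / 5 = 68.60

68.60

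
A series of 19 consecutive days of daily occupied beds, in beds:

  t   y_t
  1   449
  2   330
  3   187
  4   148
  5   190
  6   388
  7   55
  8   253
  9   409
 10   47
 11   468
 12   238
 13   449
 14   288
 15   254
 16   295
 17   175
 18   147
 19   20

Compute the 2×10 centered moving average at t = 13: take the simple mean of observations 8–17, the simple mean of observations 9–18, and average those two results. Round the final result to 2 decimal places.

282.30

Sum over 8–17: 253 + 409 + 47 + 468 + 238 + 449 + 288 + 254 + 295 + 175 = 2876
Sum over 9–18: 409 + 47 + 468 + 238 + 449 + 288 + 254 + 295 + 175 + 147 = 2770
CMA at t=13 = (2876 + 2770) / (2·10) = 5646 / 20 = 282.30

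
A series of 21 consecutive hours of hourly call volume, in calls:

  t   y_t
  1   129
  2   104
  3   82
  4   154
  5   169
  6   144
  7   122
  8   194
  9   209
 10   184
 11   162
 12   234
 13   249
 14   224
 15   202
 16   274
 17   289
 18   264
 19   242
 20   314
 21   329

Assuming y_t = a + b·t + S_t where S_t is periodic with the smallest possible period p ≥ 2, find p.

First differences y_{t+1} − y_t: -25, -22, 72, 15, -25, -22, 72, 15, -25, -22, …
The difference pattern repeats every 4 terms and not for any smaller step, so p = 4.

4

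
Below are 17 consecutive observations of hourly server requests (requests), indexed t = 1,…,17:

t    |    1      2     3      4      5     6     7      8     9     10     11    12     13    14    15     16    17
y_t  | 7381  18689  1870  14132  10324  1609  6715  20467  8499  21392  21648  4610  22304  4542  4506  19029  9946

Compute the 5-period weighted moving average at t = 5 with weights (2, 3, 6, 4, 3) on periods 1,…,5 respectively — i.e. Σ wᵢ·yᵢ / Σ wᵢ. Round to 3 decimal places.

9419.389

Weighted sum: 2·7381 + 3·18689 + 6·1870 + 4·14132 + 3·10324 = 14762 + 56067 + 11220 + 56528 + 30972 = 169549
Weight total: 2 + 3 + 6 + 4 + 3 = 18
WMA = 169549 / 18 = 9419.389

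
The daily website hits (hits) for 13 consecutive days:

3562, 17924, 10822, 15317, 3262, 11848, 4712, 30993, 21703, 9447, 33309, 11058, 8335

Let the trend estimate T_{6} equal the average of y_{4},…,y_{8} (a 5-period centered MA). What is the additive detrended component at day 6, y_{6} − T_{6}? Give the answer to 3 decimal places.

Trend T_6 = (15317 + 3262 + 11848 + 4712 + 30993) / 5 = 66132/5 = 13226.40000
Detrended value: 11848 − 13226.40000 = -1378.400

-1378.400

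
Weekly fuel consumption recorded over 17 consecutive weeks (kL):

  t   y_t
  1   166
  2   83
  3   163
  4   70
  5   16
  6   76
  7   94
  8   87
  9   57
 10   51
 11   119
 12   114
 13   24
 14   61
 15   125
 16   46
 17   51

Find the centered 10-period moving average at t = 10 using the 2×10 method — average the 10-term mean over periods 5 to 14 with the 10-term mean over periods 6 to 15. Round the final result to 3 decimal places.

Sum over 5–14: 16 + 76 + 94 + 87 + 57 + 51 + 119 + 114 + 24 + 61 = 699
Sum over 6–15: 76 + 94 + 87 + 57 + 51 + 119 + 114 + 24 + 61 + 125 = 808
CMA at t=10 = (699 + 808) / (2·10) = 1507 / 20 = 75.350

75.350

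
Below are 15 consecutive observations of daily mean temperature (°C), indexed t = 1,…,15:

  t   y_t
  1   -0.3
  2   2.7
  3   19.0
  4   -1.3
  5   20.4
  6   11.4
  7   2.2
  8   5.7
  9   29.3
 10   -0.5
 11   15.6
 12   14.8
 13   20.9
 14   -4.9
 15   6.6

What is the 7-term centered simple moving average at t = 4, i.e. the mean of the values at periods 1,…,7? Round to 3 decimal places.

Sum of periods 1–7: (-0.3) + 2.7 + 19.0 + (-1.3) + 20.4 + 11.4 + 2.2 = 54.1
Divide by 7: 54.1 / 7 = 7.729

7.729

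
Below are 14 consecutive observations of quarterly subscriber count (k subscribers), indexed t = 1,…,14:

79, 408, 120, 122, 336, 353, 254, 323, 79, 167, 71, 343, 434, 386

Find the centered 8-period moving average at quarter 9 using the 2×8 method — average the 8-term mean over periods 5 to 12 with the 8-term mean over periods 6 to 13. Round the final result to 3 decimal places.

Sum over 5–12: 336 + 353 + 254 + 323 + 79 + 167 + 71 + 343 = 1926
Sum over 6–13: 353 + 254 + 323 + 79 + 167 + 71 + 343 + 434 = 2024
CMA at t=9 = (1926 + 2024) / (2·8) = 3950 / 16 = 246.875

246.875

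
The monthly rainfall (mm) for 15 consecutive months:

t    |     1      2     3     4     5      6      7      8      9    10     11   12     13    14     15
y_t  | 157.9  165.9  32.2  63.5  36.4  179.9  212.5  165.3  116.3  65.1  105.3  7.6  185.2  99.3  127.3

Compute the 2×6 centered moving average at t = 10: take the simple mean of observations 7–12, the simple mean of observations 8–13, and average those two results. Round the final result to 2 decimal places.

Sum over 7–12: 212.5 + 165.3 + 116.3 + 65.1 + 105.3 + 7.6 = 672.1
Sum over 8–13: 165.3 + 116.3 + 65.1 + 105.3 + 7.6 + 185.2 = 644.8
CMA at t=10 = (672.1 + 644.8) / (2·6) = 1316.9 / 12 = 109.74

109.74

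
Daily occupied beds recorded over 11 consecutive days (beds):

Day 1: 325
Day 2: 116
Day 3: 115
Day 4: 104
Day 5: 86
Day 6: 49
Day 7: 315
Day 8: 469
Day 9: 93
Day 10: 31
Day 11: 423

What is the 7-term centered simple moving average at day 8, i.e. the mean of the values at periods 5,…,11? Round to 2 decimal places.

209.43

Sum of periods 5–11: 86 + 49 + 315 + 469 + 93 + 31 + 423 = 1466
Divide by 7: 1466 / 7 = 209.43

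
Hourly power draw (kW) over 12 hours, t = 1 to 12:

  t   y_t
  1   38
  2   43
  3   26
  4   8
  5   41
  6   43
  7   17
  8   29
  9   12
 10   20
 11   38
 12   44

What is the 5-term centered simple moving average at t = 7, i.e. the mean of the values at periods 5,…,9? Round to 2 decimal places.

Sum of periods 5–9: 41 + 43 + 17 + 29 + 12 = 142
Divide by 5: 142 / 5 = 28.40

28.40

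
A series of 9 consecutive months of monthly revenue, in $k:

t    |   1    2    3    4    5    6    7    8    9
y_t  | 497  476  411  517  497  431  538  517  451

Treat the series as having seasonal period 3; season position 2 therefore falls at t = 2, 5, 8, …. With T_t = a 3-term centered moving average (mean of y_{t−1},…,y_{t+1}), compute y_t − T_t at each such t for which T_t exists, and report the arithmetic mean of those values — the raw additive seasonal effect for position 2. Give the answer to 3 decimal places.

15.000

Season position 2 occurs at t = 2, 5, 8 (where T_t is defined).
t=2: T_2 = 461.33333; y_2 − T_2 = 476 − 461.33333 = 14.66667
t=5: T_5 = 481.66667; y_5 − T_5 = 497 − 481.66667 = 15.33333
t=8: T_8 = 502.00000; y_8 − T_8 = 517 − 502.00000 = 15.00000
Mean deviation: (14.66667 + 15.33333 + 15.00000) / 3 = 15.000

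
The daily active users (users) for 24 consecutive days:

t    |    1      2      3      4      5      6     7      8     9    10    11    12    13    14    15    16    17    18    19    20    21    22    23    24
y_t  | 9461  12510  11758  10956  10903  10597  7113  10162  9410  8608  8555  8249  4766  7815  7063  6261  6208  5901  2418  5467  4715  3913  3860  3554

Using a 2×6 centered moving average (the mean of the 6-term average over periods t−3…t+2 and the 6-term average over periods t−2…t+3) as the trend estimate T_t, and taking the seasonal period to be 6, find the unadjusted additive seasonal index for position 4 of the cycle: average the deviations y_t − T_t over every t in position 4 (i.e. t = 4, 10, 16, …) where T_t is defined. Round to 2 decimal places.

120.86

Season position 4 occurs at t = 4, 10, 16 (where T_t is defined).
t=4: T_4 = 10835.1667; y_4 − T_4 = 10956 − 10835.1667 = 120.8333
t=10: T_10 = 8487.2500; y_10 − T_10 = 8608 − 8487.2500 = 120.7500
t=16: T_16 = 6140.0000; y_16 − T_16 = 6261 − 6140.0000 = 121.0000
Mean deviation: (120.8333 + 120.7500 + 121.0000) / 3 = 120.86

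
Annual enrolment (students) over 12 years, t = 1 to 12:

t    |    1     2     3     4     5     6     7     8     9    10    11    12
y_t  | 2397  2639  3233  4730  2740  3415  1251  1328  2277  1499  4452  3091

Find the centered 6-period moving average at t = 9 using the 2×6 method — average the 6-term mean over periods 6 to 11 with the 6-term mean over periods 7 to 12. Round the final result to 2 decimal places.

2343.33

Sum over 6–11: 3415 + 1251 + 1328 + 2277 + 1499 + 4452 = 14222
Sum over 7–12: 1251 + 1328 + 2277 + 1499 + 4452 + 3091 = 13898
CMA at t=9 = (14222 + 13898) / (2·6) = 28120 / 12 = 2343.33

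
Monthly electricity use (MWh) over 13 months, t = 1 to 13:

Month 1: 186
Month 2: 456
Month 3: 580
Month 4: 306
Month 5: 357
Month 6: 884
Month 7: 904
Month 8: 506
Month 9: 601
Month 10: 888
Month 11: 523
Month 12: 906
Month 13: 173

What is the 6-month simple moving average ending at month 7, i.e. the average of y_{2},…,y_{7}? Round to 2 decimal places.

Sum of periods 2–7: 456 + 580 + 306 + 357 + 884 + 904 = 3487
Divide by 6: 3487 / 6 = 581.17

581.17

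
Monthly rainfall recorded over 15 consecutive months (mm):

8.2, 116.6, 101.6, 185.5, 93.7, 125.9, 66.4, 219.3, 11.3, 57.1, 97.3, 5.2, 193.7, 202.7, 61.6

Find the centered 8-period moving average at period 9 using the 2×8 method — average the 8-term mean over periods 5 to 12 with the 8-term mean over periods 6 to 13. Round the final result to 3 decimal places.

Sum over 5–12: 93.7 + 125.9 + 66.4 + 219.3 + 11.3 + 57.1 + 97.3 + 5.2 = 676.2
Sum over 6–13: 125.9 + 66.4 + 219.3 + 11.3 + 57.1 + 97.3 + 5.2 + 193.7 = 776.2
CMA at t=9 = (676.2 + 776.2) / (2·8) = 1452.4 / 16 = 90.775

90.775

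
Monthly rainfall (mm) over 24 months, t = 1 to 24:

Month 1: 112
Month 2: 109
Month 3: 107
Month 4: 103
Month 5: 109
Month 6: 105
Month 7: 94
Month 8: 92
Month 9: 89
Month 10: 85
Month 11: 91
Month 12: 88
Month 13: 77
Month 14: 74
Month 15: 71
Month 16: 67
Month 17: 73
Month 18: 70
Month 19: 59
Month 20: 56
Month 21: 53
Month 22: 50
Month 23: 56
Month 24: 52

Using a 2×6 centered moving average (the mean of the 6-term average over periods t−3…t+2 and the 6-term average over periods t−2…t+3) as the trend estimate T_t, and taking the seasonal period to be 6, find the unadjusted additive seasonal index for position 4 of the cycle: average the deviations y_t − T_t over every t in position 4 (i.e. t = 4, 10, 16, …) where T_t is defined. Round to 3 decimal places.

-3.306

Season position 4 occurs at t = 4, 10, 16 (where T_t is defined).
t=4: T_4 = 106.00000; y_4 − T_4 = 103 − 106.00000 = -3.00000
t=10: T_10 = 88.41667; y_10 − T_10 = 85 − 88.41667 = -3.41667
t=16: T_16 = 70.50000; y_16 − T_16 = 67 − 70.50000 = -3.50000
Mean deviation: (-3.00000 + -3.41667 + -3.50000) / 3 = -3.306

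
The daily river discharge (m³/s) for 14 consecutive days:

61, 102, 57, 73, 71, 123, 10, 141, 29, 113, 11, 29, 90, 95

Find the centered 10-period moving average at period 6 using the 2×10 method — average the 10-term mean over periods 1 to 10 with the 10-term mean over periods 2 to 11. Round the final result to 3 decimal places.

75.500

Sum over 1–10: 61 + 102 + 57 + 73 + 71 + 123 + 10 + 141 + 29 + 113 = 780
Sum over 2–11: 102 + 57 + 73 + 71 + 123 + 10 + 141 + 29 + 113 + 11 = 730
CMA at t=6 = (780 + 730) / (2·10) = 1510 / 20 = 75.500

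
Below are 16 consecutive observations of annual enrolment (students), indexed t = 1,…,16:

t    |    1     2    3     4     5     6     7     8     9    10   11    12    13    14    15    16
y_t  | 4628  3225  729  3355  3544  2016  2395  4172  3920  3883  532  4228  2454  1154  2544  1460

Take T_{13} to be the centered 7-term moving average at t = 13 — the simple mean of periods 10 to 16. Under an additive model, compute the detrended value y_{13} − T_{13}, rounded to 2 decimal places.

Trend T_13 = (3883 + 532 + 4228 + 2454 + 1154 + 2544 + 1460) / 7 = 16255/7 = 2322.1429
Detrended value: 2454 − 2322.1429 = 131.86

131.86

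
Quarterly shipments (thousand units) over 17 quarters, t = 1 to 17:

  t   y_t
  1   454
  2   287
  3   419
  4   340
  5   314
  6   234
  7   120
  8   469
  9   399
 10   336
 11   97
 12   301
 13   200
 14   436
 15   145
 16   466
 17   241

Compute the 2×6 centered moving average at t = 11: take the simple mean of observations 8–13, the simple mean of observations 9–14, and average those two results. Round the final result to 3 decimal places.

Sum over 8–13: 469 + 399 + 336 + 97 + 301 + 200 = 1802
Sum over 9–14: 399 + 336 + 97 + 301 + 200 + 436 = 1769
CMA at t=11 = (1802 + 1769) / (2·6) = 3571 / 12 = 297.583

297.583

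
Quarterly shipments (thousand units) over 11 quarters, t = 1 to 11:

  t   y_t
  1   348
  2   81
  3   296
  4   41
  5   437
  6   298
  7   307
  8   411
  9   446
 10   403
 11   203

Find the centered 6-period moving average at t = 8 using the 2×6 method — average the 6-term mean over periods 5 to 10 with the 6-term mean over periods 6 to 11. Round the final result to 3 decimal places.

Sum over 5–10: 437 + 298 + 307 + 411 + 446 + 403 = 2302
Sum over 6–11: 298 + 307 + 411 + 446 + 403 + 203 = 2068
CMA at t=8 = (2302 + 2068) / (2·6) = 4370 / 12 = 364.167

364.167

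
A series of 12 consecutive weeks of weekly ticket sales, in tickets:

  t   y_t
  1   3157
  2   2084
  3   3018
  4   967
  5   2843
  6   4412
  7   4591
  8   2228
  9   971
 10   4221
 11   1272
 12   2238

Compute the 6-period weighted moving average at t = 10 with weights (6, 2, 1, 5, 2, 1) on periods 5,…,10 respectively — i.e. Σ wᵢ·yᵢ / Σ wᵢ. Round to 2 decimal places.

2810.35

Weighted sum: 6·2843 + 2·4412 + 1·4591 + 5·2228 + 2·971 + 1·4221 = 17058 + 8824 + 4591 + 11140 + 1942 + 4221 = 47776
Weight total: 6 + 2 + 1 + 5 + 2 + 1 = 17
WMA = 47776 / 17 = 2810.35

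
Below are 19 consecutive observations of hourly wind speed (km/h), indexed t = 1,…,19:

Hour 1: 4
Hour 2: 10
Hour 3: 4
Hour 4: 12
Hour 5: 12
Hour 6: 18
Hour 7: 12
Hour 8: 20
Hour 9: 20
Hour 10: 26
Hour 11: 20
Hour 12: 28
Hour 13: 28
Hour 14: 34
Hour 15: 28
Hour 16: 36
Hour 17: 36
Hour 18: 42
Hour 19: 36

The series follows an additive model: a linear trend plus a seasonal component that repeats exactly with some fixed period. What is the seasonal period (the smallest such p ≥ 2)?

First differences y_{t+1} − y_t: 6, -6, 8, 0, 6, -6, 8, 0, 6, -6, …
The difference pattern repeats every 4 terms and not for any smaller step, so p = 4.

4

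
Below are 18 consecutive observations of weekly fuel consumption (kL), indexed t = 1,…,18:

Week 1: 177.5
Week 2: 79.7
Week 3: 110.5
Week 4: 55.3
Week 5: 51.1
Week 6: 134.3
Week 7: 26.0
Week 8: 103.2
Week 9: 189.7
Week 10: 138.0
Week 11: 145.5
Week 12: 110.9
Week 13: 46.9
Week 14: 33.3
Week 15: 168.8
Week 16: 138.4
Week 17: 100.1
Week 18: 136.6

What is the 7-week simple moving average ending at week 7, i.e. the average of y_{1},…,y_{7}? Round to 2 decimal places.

Sum of periods 1–7: 177.5 + 79.7 + 110.5 + 55.3 + 51.1 + 134.3 + 26.0 = 634.4
Divide by 7: 634.4 / 7 = 90.63

90.63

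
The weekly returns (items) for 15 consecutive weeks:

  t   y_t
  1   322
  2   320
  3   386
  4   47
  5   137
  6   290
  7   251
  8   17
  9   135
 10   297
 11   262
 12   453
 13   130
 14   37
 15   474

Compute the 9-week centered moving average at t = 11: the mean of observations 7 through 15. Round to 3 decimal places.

Sum of periods 7–15: 251 + 17 + 135 + 297 + 262 + 453 + 130 + 37 + 474 = 2056
Divide by 9: 2056 / 9 = 228.444

228.444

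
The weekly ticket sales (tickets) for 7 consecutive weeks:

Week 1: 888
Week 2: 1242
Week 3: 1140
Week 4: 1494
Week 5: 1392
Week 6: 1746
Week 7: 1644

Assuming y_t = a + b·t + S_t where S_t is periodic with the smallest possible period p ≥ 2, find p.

2

First differences y_{t+1} − y_t: 354, -102, 354, -102, 354, -102, …
The difference pattern repeats every 2 terms and not for any smaller step, so p = 2.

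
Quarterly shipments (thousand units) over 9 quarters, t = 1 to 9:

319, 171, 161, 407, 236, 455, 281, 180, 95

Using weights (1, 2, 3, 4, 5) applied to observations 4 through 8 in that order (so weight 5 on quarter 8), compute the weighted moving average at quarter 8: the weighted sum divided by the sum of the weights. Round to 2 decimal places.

284.53

Weighted sum: 1·407 + 2·236 + 3·455 + 4·281 + 5·180 = 407 + 472 + 1365 + 1124 + 900 = 4268
Weight total: 1 + 2 + 3 + 4 + 5 = 15
WMA = 4268 / 15 = 284.53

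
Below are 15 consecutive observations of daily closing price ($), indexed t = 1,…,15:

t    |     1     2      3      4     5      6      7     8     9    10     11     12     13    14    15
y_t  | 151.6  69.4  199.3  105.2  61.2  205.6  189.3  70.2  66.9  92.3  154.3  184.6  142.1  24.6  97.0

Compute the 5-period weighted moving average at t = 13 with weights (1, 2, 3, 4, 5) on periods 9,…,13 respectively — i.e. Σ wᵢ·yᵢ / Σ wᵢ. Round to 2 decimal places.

Weighted sum: 1·66.9 + 2·92.3 + 3·154.3 + 4·184.6 + 5·142.1 = 66.9 + 184.6 + 462.9 + 738.4 + 710.5 = 2163.3
Weight total: 1 + 2 + 3 + 4 + 5 = 15
WMA = 2163.3 / 15 = 144.22

144.22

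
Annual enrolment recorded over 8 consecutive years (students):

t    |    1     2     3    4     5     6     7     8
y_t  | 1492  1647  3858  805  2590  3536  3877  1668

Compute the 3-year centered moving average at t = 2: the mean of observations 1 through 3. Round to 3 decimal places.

2332.333

Sum of periods 1–3: 1492 + 1647 + 3858 = 6997
Divide by 3: 6997 / 3 = 2332.333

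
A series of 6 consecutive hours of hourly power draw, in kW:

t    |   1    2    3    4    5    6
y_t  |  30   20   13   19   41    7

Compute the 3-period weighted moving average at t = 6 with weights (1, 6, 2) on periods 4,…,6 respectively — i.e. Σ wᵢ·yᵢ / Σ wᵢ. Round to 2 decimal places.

Weighted sum: 1·19 + 6·41 + 2·7 = 19 + 246 + 14 = 279
Weight total: 1 + 6 + 2 = 9
WMA = 279 / 9 = 31.00

31.00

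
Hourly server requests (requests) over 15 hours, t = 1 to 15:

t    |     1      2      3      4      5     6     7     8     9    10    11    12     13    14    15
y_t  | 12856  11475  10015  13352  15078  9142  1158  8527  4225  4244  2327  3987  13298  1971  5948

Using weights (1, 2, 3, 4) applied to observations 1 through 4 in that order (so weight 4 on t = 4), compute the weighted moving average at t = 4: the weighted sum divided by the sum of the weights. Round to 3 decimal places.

11925.900

Weighted sum: 1·12856 + 2·11475 + 3·10015 + 4·13352 = 12856 + 22950 + 30045 + 53408 = 119259
Weight total: 1 + 2 + 3 + 4 = 10
WMA = 119259 / 10 = 11925.900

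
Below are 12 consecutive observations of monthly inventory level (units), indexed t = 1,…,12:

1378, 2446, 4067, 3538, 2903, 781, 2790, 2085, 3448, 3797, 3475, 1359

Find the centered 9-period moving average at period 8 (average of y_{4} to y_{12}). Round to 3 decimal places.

Sum of periods 4–12: 3538 + 2903 + 781 + 2790 + 2085 + 3448 + 3797 + 3475 + 1359 = 24176
Divide by 9: 24176 / 9 = 2686.222

2686.222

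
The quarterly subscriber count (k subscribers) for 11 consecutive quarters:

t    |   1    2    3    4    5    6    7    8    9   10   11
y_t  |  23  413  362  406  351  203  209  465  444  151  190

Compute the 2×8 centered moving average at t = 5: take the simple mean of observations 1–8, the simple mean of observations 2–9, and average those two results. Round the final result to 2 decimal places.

Sum over 1–8: 23 + 413 + 362 + 406 + 351 + 203 + 209 + 465 = 2432
Sum over 2–9: 413 + 362 + 406 + 351 + 203 + 209 + 465 + 444 = 2853
CMA at t=5 = (2432 + 2853) / (2·8) = 5285 / 16 = 330.31

330.31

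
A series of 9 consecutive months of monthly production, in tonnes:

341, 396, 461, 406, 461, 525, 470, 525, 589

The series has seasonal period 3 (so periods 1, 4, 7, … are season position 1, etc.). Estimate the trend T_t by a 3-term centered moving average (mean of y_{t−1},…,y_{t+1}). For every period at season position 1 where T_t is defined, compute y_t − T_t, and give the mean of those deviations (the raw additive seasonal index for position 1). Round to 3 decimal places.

-36.667

Season position 1 occurs at t = 4, 7 (where T_t is defined).
t=4: T_4 = 442.66667; y_4 − T_4 = 406 − 442.66667 = -36.66667
t=7: T_7 = 506.66667; y_7 − T_7 = 470 − 506.66667 = -36.66667
Mean deviation: (-36.66667 + -36.66667) / 2 = -36.667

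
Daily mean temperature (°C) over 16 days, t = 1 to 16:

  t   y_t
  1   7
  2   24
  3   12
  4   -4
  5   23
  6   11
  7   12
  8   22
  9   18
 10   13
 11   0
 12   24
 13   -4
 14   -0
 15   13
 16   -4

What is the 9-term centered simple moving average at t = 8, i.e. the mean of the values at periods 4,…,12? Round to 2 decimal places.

Sum of periods 4–12: (-4) + 23 + 11 + 12 + 22 + 18 + 13 + 0 + 24 = 119
Divide by 9: 119 / 9 = 13.22

13.22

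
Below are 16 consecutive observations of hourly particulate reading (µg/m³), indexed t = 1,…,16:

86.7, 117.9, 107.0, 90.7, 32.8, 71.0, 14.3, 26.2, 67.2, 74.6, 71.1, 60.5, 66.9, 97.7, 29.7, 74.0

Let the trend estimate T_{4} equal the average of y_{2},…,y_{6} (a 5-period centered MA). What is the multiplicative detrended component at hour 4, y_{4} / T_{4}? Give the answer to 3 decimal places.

Trend T_4 = (117.9 + 107.0 + 90.7 + 32.8 + 71.0) / 5 = 419.4/5 = 83.88000
Ratio to trend: 90.7 / 83.88000 = 1.081

1.081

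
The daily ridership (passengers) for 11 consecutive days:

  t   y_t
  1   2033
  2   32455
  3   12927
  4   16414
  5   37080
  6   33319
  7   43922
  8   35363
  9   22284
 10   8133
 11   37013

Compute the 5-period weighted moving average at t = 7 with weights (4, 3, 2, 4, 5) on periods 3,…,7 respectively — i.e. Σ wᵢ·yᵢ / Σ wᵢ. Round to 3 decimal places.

Weighted sum: 4·12927 + 3·16414 + 2·37080 + 4·33319 + 5·43922 = 51708 + 49242 + 74160 + 133276 + 219610 = 527996
Weight total: 4 + 3 + 2 + 4 + 5 = 18
WMA = 527996 / 18 = 29333.111

29333.111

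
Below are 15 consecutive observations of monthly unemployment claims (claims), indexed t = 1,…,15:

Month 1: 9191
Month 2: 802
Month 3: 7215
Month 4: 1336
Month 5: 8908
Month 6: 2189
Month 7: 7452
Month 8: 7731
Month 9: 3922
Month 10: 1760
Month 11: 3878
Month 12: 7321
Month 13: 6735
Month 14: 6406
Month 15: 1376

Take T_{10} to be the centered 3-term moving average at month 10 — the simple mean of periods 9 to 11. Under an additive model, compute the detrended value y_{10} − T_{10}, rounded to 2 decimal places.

Trend T_10 = (3922 + 1760 + 3878) / 3 = 9560/3 = 3186.6667
Detrended value: 1760 − 3186.6667 = -1426.67

-1426.67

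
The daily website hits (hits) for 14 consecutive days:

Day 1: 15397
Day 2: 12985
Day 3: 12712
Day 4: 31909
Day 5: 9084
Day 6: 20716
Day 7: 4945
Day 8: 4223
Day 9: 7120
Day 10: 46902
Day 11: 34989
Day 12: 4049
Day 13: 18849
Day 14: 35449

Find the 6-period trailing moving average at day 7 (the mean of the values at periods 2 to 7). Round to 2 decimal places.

Sum of periods 2–7: 12985 + 12712 + 31909 + 9084 + 20716 + 4945 = 92351
Divide by 6: 92351 / 6 = 15391.83

15391.83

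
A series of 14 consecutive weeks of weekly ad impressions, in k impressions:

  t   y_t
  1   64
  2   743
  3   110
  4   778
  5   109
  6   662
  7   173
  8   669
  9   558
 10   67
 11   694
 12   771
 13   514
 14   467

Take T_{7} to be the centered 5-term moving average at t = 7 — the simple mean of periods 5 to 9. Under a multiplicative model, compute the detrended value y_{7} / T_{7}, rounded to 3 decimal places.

Trend T_7 = (109 + 662 + 173 + 669 + 558) / 5 = 2171/5 = 434.20000
Ratio to trend: 173 / 434.20000 = 0.398

0.398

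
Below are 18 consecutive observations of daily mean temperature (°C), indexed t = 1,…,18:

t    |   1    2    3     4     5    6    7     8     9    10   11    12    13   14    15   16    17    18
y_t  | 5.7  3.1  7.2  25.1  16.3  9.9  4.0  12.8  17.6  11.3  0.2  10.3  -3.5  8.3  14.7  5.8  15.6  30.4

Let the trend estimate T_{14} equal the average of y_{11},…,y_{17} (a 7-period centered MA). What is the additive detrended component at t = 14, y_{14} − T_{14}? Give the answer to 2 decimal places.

Trend T_14 = (0.2 + 10.3 + (-3.5) + 8.3 + 14.7 + 5.8 + 15.6) / 7 = 51.4/7 = 7.3429
Detrended value: 8.3 − 7.3429 = 0.96

0.96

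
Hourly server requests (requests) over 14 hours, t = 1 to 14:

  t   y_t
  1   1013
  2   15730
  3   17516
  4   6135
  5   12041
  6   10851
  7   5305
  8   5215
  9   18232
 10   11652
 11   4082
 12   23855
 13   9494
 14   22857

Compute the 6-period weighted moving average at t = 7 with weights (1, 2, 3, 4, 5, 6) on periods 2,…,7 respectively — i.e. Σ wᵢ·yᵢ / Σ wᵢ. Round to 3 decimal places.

Weighted sum: 1·15730 + 2·17516 + 3·6135 + 4·12041 + 5·10851 + 6·5305 = 15730 + 35032 + 18405 + 48164 + 54255 + 31830 = 203416
Weight total: 1 + 2 + 3 + 4 + 5 + 6 = 21
WMA = 203416 / 21 = 9686.476

9686.476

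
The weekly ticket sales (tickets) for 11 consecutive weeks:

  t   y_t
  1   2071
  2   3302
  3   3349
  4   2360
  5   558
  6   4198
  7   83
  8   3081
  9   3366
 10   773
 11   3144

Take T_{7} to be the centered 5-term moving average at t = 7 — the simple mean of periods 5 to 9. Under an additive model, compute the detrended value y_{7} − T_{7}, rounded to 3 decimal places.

-2174.200

Trend T_7 = (558 + 4198 + 83 + 3081 + 3366) / 5 = 11286/5 = 2257.20000
Detrended value: 83 − 2257.20000 = -2174.200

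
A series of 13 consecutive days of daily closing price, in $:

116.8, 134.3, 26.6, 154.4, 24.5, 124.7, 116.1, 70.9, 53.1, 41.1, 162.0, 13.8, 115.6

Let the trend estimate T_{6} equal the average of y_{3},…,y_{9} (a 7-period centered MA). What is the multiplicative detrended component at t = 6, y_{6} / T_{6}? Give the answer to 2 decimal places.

1.53

Trend T_6 = (26.6 + 154.4 + 24.5 + 124.7 + 116.1 + 70.9 + 53.1) / 7 = 570.3/7 = 81.4714
Ratio to trend: 124.7 / 81.4714 = 1.53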